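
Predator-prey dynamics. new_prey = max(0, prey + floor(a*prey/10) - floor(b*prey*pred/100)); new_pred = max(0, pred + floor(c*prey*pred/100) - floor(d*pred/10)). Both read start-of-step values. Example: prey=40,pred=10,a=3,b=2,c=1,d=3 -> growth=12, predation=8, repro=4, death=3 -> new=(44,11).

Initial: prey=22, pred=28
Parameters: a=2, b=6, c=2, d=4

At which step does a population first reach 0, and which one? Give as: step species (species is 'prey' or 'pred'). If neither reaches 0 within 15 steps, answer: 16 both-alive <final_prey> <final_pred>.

Answer: 1 prey

Derivation:
Step 1: prey: 22+4-36=0; pred: 28+12-11=29
First extinction: prey at step 1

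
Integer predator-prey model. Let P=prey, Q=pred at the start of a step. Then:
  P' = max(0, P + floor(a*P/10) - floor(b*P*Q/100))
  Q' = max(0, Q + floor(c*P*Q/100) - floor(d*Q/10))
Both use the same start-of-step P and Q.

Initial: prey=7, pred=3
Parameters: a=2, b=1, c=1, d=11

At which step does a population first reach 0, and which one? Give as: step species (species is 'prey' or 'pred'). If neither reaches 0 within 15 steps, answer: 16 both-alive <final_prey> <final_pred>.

Answer: 1 pred

Derivation:
Step 1: prey: 7+1-0=8; pred: 3+0-3=0
First extinction: pred at step 1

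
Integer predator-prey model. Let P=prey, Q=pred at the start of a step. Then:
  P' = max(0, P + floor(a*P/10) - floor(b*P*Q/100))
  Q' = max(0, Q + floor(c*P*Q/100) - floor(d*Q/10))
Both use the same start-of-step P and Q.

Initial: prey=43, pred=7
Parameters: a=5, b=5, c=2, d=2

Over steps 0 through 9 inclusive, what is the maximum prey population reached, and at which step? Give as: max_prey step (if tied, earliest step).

Step 1: prey: 43+21-15=49; pred: 7+6-1=12
Step 2: prey: 49+24-29=44; pred: 12+11-2=21
Step 3: prey: 44+22-46=20; pred: 21+18-4=35
Step 4: prey: 20+10-35=0; pred: 35+14-7=42
Step 5: prey: 0+0-0=0; pred: 42+0-8=34
Step 6: prey: 0+0-0=0; pred: 34+0-6=28
Step 7: prey: 0+0-0=0; pred: 28+0-5=23
Step 8: prey: 0+0-0=0; pred: 23+0-4=19
Step 9: prey: 0+0-0=0; pred: 19+0-3=16
Max prey = 49 at step 1

Answer: 49 1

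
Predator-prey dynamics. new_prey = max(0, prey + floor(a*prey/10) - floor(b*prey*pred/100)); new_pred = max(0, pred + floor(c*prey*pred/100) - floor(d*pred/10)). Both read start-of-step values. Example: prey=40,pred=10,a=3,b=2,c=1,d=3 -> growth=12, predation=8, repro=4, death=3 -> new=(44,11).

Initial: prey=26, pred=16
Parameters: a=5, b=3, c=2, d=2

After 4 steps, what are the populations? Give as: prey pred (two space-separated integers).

Answer: 7 38

Derivation:
Step 1: prey: 26+13-12=27; pred: 16+8-3=21
Step 2: prey: 27+13-17=23; pred: 21+11-4=28
Step 3: prey: 23+11-19=15; pred: 28+12-5=35
Step 4: prey: 15+7-15=7; pred: 35+10-7=38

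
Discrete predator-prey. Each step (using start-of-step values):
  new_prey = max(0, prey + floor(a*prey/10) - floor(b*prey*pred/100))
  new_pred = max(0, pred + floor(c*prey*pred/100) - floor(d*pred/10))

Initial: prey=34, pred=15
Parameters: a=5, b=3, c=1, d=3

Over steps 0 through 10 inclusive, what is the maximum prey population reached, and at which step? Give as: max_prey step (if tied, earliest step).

Step 1: prey: 34+17-15=36; pred: 15+5-4=16
Step 2: prey: 36+18-17=37; pred: 16+5-4=17
Step 3: prey: 37+18-18=37; pred: 17+6-5=18
Step 4: prey: 37+18-19=36; pred: 18+6-5=19
Step 5: prey: 36+18-20=34; pred: 19+6-5=20
Step 6: prey: 34+17-20=31; pred: 20+6-6=20
Step 7: prey: 31+15-18=28; pred: 20+6-6=20
Step 8: prey: 28+14-16=26; pred: 20+5-6=19
Step 9: prey: 26+13-14=25; pred: 19+4-5=18
Step 10: prey: 25+12-13=24; pred: 18+4-5=17
Max prey = 37 at step 2

Answer: 37 2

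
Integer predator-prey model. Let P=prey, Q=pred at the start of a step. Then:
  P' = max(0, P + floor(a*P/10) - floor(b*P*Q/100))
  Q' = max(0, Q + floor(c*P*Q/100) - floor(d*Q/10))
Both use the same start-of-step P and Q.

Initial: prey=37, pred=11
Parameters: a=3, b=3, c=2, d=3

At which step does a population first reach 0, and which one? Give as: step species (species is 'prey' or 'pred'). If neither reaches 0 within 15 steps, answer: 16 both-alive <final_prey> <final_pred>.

Step 1: prey: 37+11-12=36; pred: 11+8-3=16
Step 2: prey: 36+10-17=29; pred: 16+11-4=23
Step 3: prey: 29+8-20=17; pred: 23+13-6=30
Step 4: prey: 17+5-15=7; pred: 30+10-9=31
Step 5: prey: 7+2-6=3; pred: 31+4-9=26
Step 6: prey: 3+0-2=1; pred: 26+1-7=20
Step 7: prey: 1+0-0=1; pred: 20+0-6=14
Step 8: prey: 1+0-0=1; pred: 14+0-4=10
Step 9: prey: 1+0-0=1; pred: 10+0-3=7
Step 10: prey: 1+0-0=1; pred: 7+0-2=5
Step 11: prey: 1+0-0=1; pred: 5+0-1=4
Step 12: prey: 1+0-0=1; pred: 4+0-1=3
Step 13: prey: 1+0-0=1; pred: 3+0-0=3
Steps 14-15: state stable at prey=1, pred=3 (no change)
No extinction within 15 steps

Answer: 16 both-alive 1 3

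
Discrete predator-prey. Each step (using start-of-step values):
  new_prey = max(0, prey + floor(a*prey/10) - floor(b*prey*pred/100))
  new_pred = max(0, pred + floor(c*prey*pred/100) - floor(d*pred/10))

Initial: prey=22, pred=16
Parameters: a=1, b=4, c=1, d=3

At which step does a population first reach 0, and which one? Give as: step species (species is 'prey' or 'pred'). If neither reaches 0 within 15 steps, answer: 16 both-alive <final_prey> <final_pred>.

Answer: 16 both-alive 2 3

Derivation:
Step 1: prey: 22+2-14=10; pred: 16+3-4=15
Step 2: prey: 10+1-6=5; pred: 15+1-4=12
Step 3: prey: 5+0-2=3; pred: 12+0-3=9
Step 4: prey: 3+0-1=2; pred: 9+0-2=7
Step 5: prey: 2+0-0=2; pred: 7+0-2=5
Step 6: prey: 2+0-0=2; pred: 5+0-1=4
Step 7: prey: 2+0-0=2; pred: 4+0-1=3
Step 8: prey: 2+0-0=2; pred: 3+0-0=3
Steps 9-15: state stable at prey=2, pred=3 (no change)
No extinction within 15 steps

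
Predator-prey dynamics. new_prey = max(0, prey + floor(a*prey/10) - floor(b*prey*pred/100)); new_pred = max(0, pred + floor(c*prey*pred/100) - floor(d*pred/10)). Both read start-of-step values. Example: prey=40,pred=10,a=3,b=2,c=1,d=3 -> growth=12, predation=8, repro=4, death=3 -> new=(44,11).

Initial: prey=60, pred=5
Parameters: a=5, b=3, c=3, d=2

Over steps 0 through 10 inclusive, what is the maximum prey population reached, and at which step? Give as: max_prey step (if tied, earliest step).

Step 1: prey: 60+30-9=81; pred: 5+9-1=13
Step 2: prey: 81+40-31=90; pred: 13+31-2=42
Step 3: prey: 90+45-113=22; pred: 42+113-8=147
Step 4: prey: 22+11-97=0; pred: 147+97-29=215
Step 5: prey: 0+0-0=0; pred: 215+0-43=172
Step 6: prey: 0+0-0=0; pred: 172+0-34=138
Step 7: prey: 0+0-0=0; pred: 138+0-27=111
Step 8: prey: 0+0-0=0; pred: 111+0-22=89
Step 9: prey: 0+0-0=0; pred: 89+0-17=72
Step 10: prey: 0+0-0=0; pred: 72+0-14=58
Max prey = 90 at step 2

Answer: 90 2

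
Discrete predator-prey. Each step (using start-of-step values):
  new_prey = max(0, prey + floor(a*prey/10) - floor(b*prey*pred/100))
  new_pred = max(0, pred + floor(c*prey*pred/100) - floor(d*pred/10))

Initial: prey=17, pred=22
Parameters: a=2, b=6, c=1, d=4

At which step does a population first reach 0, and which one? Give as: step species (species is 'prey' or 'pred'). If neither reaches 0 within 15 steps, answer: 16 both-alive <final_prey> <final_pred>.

Step 1: prey: 17+3-22=0; pred: 22+3-8=17
First extinction: prey at step 1

Answer: 1 prey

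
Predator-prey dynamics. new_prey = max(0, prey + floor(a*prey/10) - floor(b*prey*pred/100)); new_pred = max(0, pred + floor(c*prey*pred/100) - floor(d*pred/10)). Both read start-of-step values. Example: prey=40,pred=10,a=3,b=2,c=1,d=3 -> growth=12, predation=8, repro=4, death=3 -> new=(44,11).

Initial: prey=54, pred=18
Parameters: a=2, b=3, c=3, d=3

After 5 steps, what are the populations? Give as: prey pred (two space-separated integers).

Answer: 0 26

Derivation:
Step 1: prey: 54+10-29=35; pred: 18+29-5=42
Step 2: prey: 35+7-44=0; pred: 42+44-12=74
Step 3: prey: 0+0-0=0; pred: 74+0-22=52
Step 4: prey: 0+0-0=0; pred: 52+0-15=37
Step 5: prey: 0+0-0=0; pred: 37+0-11=26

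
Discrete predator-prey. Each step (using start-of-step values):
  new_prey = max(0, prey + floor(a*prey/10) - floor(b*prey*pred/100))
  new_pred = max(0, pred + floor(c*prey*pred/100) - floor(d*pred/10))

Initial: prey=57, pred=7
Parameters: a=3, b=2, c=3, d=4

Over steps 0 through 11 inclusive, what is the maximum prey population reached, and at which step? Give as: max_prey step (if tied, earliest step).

Step 1: prey: 57+17-7=67; pred: 7+11-2=16
Step 2: prey: 67+20-21=66; pred: 16+32-6=42
Step 3: prey: 66+19-55=30; pred: 42+83-16=109
Step 4: prey: 30+9-65=0; pred: 109+98-43=164
Step 5: prey: 0+0-0=0; pred: 164+0-65=99
Step 6: prey: 0+0-0=0; pred: 99+0-39=60
Step 7: prey: 0+0-0=0; pred: 60+0-24=36
Step 8: prey: 0+0-0=0; pred: 36+0-14=22
Step 9: prey: 0+0-0=0; pred: 22+0-8=14
Step 10: prey: 0+0-0=0; pred: 14+0-5=9
Step 11: prey: 0+0-0=0; pred: 9+0-3=6
Max prey = 67 at step 1

Answer: 67 1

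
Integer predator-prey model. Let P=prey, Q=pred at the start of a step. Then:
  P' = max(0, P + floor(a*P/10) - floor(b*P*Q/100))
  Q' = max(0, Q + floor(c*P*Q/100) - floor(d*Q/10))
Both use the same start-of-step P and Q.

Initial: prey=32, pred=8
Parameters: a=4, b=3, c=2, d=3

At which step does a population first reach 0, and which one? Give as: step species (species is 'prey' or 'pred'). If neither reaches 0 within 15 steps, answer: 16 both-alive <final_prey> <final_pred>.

Answer: 7 prey

Derivation:
Step 1: prey: 32+12-7=37; pred: 8+5-2=11
Step 2: prey: 37+14-12=39; pred: 11+8-3=16
Step 3: prey: 39+15-18=36; pred: 16+12-4=24
Step 4: prey: 36+14-25=25; pred: 24+17-7=34
Step 5: prey: 25+10-25=10; pred: 34+17-10=41
Step 6: prey: 10+4-12=2; pred: 41+8-12=37
Step 7: prey: 2+0-2=0; pred: 37+1-11=27
First extinction: prey at step 7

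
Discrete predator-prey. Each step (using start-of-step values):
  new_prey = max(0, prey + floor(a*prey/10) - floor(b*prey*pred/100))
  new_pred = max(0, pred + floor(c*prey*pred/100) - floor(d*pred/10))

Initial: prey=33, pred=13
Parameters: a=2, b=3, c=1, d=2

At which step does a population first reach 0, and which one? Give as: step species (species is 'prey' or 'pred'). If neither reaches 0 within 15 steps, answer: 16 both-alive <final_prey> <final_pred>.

Step 1: prey: 33+6-12=27; pred: 13+4-2=15
Step 2: prey: 27+5-12=20; pred: 15+4-3=16
Step 3: prey: 20+4-9=15; pred: 16+3-3=16
Step 4: prey: 15+3-7=11; pred: 16+2-3=15
Step 5: prey: 11+2-4=9; pred: 15+1-3=13
Step 6: prey: 9+1-3=7; pred: 13+1-2=12
Step 7: prey: 7+1-2=6; pred: 12+0-2=10
Step 8: prey: 6+1-1=6; pred: 10+0-2=8
Step 9: prey: 6+1-1=6; pred: 8+0-1=7
Step 10: prey: 6+1-1=6; pred: 7+0-1=6
Step 11: prey: 6+1-1=6; pred: 6+0-1=5
Step 12: prey: 6+1-0=7; pred: 5+0-1=4
Step 13: prey: 7+1-0=8; pred: 4+0-0=4
Step 14: prey: 8+1-0=9; pred: 4+0-0=4
Step 15: prey: 9+1-1=9; pred: 4+0-0=4
No extinction within 15 steps

Answer: 16 both-alive 9 4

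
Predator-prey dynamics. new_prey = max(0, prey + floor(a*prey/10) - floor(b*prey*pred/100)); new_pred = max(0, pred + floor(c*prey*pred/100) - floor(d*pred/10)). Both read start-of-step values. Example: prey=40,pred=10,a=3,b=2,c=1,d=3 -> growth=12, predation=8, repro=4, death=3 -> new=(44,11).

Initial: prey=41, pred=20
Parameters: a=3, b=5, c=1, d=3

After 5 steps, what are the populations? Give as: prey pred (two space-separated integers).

Answer: 1 7

Derivation:
Step 1: prey: 41+12-41=12; pred: 20+8-6=22
Step 2: prey: 12+3-13=2; pred: 22+2-6=18
Step 3: prey: 2+0-1=1; pred: 18+0-5=13
Step 4: prey: 1+0-0=1; pred: 13+0-3=10
Step 5: prey: 1+0-0=1; pred: 10+0-3=7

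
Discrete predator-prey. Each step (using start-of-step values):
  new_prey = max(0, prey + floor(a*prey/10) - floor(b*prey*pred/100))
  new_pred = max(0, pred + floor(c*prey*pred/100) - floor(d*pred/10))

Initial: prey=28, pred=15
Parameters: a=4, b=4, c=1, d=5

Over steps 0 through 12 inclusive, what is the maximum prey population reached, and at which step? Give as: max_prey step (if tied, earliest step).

Step 1: prey: 28+11-16=23; pred: 15+4-7=12
Step 2: prey: 23+9-11=21; pred: 12+2-6=8
Step 3: prey: 21+8-6=23; pred: 8+1-4=5
Step 4: prey: 23+9-4=28; pred: 5+1-2=4
Step 5: prey: 28+11-4=35; pred: 4+1-2=3
Step 6: prey: 35+14-4=45; pred: 3+1-1=3
Step 7: prey: 45+18-5=58; pred: 3+1-1=3
Step 8: prey: 58+23-6=75; pred: 3+1-1=3
Step 9: prey: 75+30-9=96; pred: 3+2-1=4
Step 10: prey: 96+38-15=119; pred: 4+3-2=5
Step 11: prey: 119+47-23=143; pred: 5+5-2=8
Step 12: prey: 143+57-45=155; pred: 8+11-4=15
Max prey = 155 at step 12

Answer: 155 12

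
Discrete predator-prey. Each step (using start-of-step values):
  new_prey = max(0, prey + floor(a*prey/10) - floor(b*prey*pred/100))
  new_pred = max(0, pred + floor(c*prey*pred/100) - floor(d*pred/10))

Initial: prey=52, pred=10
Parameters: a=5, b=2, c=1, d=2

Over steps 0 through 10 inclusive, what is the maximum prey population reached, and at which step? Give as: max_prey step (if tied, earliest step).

Answer: 95 3

Derivation:
Step 1: prey: 52+26-10=68; pred: 10+5-2=13
Step 2: prey: 68+34-17=85; pred: 13+8-2=19
Step 3: prey: 85+42-32=95; pred: 19+16-3=32
Step 4: prey: 95+47-60=82; pred: 32+30-6=56
Step 5: prey: 82+41-91=32; pred: 56+45-11=90
Step 6: prey: 32+16-57=0; pred: 90+28-18=100
Step 7: prey: 0+0-0=0; pred: 100+0-20=80
Step 8: prey: 0+0-0=0; pred: 80+0-16=64
Step 9: prey: 0+0-0=0; pred: 64+0-12=52
Step 10: prey: 0+0-0=0; pred: 52+0-10=42
Max prey = 95 at step 3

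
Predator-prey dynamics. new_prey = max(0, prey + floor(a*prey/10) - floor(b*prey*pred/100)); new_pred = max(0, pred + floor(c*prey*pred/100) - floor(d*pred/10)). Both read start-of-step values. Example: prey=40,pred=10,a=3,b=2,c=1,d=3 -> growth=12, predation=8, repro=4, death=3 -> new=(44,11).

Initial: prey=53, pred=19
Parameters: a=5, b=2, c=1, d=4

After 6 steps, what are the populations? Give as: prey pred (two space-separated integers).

Step 1: prey: 53+26-20=59; pred: 19+10-7=22
Step 2: prey: 59+29-25=63; pred: 22+12-8=26
Step 3: prey: 63+31-32=62; pred: 26+16-10=32
Step 4: prey: 62+31-39=54; pred: 32+19-12=39
Step 5: prey: 54+27-42=39; pred: 39+21-15=45
Step 6: prey: 39+19-35=23; pred: 45+17-18=44

Answer: 23 44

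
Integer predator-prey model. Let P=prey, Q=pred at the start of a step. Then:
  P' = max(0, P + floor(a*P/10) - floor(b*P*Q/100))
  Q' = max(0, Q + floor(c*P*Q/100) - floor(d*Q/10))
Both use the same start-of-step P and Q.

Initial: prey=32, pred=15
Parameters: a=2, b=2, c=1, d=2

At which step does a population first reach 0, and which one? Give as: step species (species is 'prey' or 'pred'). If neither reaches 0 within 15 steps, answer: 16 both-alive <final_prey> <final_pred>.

Answer: 16 both-alive 12 7

Derivation:
Step 1: prey: 32+6-9=29; pred: 15+4-3=16
Step 2: prey: 29+5-9=25; pred: 16+4-3=17
Step 3: prey: 25+5-8=22; pred: 17+4-3=18
Step 4: prey: 22+4-7=19; pred: 18+3-3=18
Step 5: prey: 19+3-6=16; pred: 18+3-3=18
Step 6: prey: 16+3-5=14; pred: 18+2-3=17
Step 7: prey: 14+2-4=12; pred: 17+2-3=16
Step 8: prey: 12+2-3=11; pred: 16+1-3=14
Step 9: prey: 11+2-3=10; pred: 14+1-2=13
Step 10: prey: 10+2-2=10; pred: 13+1-2=12
Step 11: prey: 10+2-2=10; pred: 12+1-2=11
Step 12: prey: 10+2-2=10; pred: 11+1-2=10
Step 13: prey: 10+2-2=10; pred: 10+1-2=9
Step 14: prey: 10+2-1=11; pred: 9+0-1=8
Step 15: prey: 11+2-1=12; pred: 8+0-1=7
No extinction within 15 steps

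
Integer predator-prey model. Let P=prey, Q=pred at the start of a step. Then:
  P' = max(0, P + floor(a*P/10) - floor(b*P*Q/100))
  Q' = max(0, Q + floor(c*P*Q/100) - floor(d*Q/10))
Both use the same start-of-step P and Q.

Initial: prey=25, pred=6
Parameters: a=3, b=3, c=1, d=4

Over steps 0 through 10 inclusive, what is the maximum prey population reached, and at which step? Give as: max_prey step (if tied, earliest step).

Answer: 85 9

Derivation:
Step 1: prey: 25+7-4=28; pred: 6+1-2=5
Step 2: prey: 28+8-4=32; pred: 5+1-2=4
Step 3: prey: 32+9-3=38; pred: 4+1-1=4
Step 4: prey: 38+11-4=45; pred: 4+1-1=4
Step 5: prey: 45+13-5=53; pred: 4+1-1=4
Step 6: prey: 53+15-6=62; pred: 4+2-1=5
Step 7: prey: 62+18-9=71; pred: 5+3-2=6
Step 8: prey: 71+21-12=80; pred: 6+4-2=8
Step 9: prey: 80+24-19=85; pred: 8+6-3=11
Step 10: prey: 85+25-28=82; pred: 11+9-4=16
Max prey = 85 at step 9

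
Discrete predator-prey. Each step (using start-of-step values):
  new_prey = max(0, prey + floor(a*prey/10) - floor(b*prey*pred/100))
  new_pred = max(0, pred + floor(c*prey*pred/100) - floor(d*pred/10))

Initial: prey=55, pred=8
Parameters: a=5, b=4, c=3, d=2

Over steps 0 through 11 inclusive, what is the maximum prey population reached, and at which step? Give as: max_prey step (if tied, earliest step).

Answer: 65 1

Derivation:
Step 1: prey: 55+27-17=65; pred: 8+13-1=20
Step 2: prey: 65+32-52=45; pred: 20+39-4=55
Step 3: prey: 45+22-99=0; pred: 55+74-11=118
Step 4: prey: 0+0-0=0; pred: 118+0-23=95
Step 5: prey: 0+0-0=0; pred: 95+0-19=76
Step 6: prey: 0+0-0=0; pred: 76+0-15=61
Step 7: prey: 0+0-0=0; pred: 61+0-12=49
Step 8: prey: 0+0-0=0; pred: 49+0-9=40
Step 9: prey: 0+0-0=0; pred: 40+0-8=32
Step 10: prey: 0+0-0=0; pred: 32+0-6=26
Step 11: prey: 0+0-0=0; pred: 26+0-5=21
Max prey = 65 at step 1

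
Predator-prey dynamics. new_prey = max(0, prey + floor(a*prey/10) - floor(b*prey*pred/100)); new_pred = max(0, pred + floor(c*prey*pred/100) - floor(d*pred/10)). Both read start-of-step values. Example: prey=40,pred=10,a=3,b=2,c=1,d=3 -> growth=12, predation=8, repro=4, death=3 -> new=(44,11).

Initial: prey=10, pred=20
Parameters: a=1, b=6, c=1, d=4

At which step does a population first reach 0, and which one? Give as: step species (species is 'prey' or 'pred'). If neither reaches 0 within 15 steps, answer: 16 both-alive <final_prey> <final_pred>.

Step 1: prey: 10+1-12=0; pred: 20+2-8=14
First extinction: prey at step 1

Answer: 1 prey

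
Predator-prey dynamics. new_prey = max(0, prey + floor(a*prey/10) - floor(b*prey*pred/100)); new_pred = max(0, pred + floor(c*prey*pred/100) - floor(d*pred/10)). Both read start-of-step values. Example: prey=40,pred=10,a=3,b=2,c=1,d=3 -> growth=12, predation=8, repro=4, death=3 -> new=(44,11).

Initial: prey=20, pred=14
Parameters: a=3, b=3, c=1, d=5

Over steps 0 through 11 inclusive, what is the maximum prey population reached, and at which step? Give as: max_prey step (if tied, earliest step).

Step 1: prey: 20+6-8=18; pred: 14+2-7=9
Step 2: prey: 18+5-4=19; pred: 9+1-4=6
Step 3: prey: 19+5-3=21; pred: 6+1-3=4
Step 4: prey: 21+6-2=25; pred: 4+0-2=2
Step 5: prey: 25+7-1=31; pred: 2+0-1=1
Step 6: prey: 31+9-0=40; pred: 1+0-0=1
Step 7: prey: 40+12-1=51; pred: 1+0-0=1
Step 8: prey: 51+15-1=65; pred: 1+0-0=1
Step 9: prey: 65+19-1=83; pred: 1+0-0=1
Step 10: prey: 83+24-2=105; pred: 1+0-0=1
Step 11: prey: 105+31-3=133; pred: 1+1-0=2
Max prey = 133 at step 11

Answer: 133 11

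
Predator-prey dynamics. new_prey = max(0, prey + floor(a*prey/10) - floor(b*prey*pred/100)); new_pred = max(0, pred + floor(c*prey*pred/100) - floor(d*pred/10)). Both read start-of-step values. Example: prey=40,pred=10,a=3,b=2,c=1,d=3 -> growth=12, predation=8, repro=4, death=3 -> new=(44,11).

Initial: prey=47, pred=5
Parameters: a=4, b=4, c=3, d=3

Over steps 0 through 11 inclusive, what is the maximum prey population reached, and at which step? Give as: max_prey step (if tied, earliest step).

Answer: 56 1

Derivation:
Step 1: prey: 47+18-9=56; pred: 5+7-1=11
Step 2: prey: 56+22-24=54; pred: 11+18-3=26
Step 3: prey: 54+21-56=19; pred: 26+42-7=61
Step 4: prey: 19+7-46=0; pred: 61+34-18=77
Step 5: prey: 0+0-0=0; pred: 77+0-23=54
Step 6: prey: 0+0-0=0; pred: 54+0-16=38
Step 7: prey: 0+0-0=0; pred: 38+0-11=27
Step 8: prey: 0+0-0=0; pred: 27+0-8=19
Step 9: prey: 0+0-0=0; pred: 19+0-5=14
Step 10: prey: 0+0-0=0; pred: 14+0-4=10
Step 11: prey: 0+0-0=0; pred: 10+0-3=7
Max prey = 56 at step 1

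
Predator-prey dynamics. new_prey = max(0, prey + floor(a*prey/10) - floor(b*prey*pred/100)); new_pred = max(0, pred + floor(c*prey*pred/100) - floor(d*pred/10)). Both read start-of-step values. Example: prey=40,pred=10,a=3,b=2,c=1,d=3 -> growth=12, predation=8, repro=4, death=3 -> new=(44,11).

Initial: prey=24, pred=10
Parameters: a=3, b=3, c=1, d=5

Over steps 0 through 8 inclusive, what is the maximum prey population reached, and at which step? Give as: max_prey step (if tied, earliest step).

Step 1: prey: 24+7-7=24; pred: 10+2-5=7
Step 2: prey: 24+7-5=26; pred: 7+1-3=5
Step 3: prey: 26+7-3=30; pred: 5+1-2=4
Step 4: prey: 30+9-3=36; pred: 4+1-2=3
Step 5: prey: 36+10-3=43; pred: 3+1-1=3
Step 6: prey: 43+12-3=52; pred: 3+1-1=3
Step 7: prey: 52+15-4=63; pred: 3+1-1=3
Step 8: prey: 63+18-5=76; pred: 3+1-1=3
Max prey = 76 at step 8

Answer: 76 8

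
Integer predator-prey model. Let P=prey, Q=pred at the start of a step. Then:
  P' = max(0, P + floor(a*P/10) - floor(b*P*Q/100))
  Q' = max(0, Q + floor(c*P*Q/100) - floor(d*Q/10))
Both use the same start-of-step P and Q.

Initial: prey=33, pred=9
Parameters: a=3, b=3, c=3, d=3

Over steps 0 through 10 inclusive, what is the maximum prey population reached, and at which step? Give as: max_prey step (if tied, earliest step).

Answer: 34 1

Derivation:
Step 1: prey: 33+9-8=34; pred: 9+8-2=15
Step 2: prey: 34+10-15=29; pred: 15+15-4=26
Step 3: prey: 29+8-22=15; pred: 26+22-7=41
Step 4: prey: 15+4-18=1; pred: 41+18-12=47
Step 5: prey: 1+0-1=0; pred: 47+1-14=34
Step 6: prey: 0+0-0=0; pred: 34+0-10=24
Step 7: prey: 0+0-0=0; pred: 24+0-7=17
Step 8: prey: 0+0-0=0; pred: 17+0-5=12
Step 9: prey: 0+0-0=0; pred: 12+0-3=9
Step 10: prey: 0+0-0=0; pred: 9+0-2=7
Max prey = 34 at step 1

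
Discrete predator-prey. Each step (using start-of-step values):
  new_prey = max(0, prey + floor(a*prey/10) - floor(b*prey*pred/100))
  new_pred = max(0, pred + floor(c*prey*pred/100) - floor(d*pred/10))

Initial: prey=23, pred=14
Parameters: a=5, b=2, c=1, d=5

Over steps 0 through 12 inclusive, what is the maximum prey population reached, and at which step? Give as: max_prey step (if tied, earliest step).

Step 1: prey: 23+11-6=28; pred: 14+3-7=10
Step 2: prey: 28+14-5=37; pred: 10+2-5=7
Step 3: prey: 37+18-5=50; pred: 7+2-3=6
Step 4: prey: 50+25-6=69; pred: 6+3-3=6
Step 5: prey: 69+34-8=95; pred: 6+4-3=7
Step 6: prey: 95+47-13=129; pred: 7+6-3=10
Step 7: prey: 129+64-25=168; pred: 10+12-5=17
Step 8: prey: 168+84-57=195; pred: 17+28-8=37
Step 9: prey: 195+97-144=148; pred: 37+72-18=91
Step 10: prey: 148+74-269=0; pred: 91+134-45=180
Step 11: prey: 0+0-0=0; pred: 180+0-90=90
Step 12: prey: 0+0-0=0; pred: 90+0-45=45
Max prey = 195 at step 8

Answer: 195 8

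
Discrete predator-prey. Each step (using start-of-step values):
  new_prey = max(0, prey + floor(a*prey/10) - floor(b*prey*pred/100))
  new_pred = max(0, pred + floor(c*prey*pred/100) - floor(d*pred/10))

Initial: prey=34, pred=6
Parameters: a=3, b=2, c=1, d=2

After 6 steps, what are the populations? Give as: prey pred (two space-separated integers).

Answer: 59 26

Derivation:
Step 1: prey: 34+10-4=40; pred: 6+2-1=7
Step 2: prey: 40+12-5=47; pred: 7+2-1=8
Step 3: prey: 47+14-7=54; pred: 8+3-1=10
Step 4: prey: 54+16-10=60; pred: 10+5-2=13
Step 5: prey: 60+18-15=63; pred: 13+7-2=18
Step 6: prey: 63+18-22=59; pred: 18+11-3=26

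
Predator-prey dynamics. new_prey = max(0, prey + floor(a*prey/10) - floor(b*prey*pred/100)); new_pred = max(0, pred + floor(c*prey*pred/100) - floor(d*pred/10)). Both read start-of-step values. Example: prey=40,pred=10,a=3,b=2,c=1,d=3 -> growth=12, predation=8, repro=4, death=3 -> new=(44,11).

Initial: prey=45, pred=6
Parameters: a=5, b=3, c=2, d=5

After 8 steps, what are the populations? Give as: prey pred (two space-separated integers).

Answer: 0 12

Derivation:
Step 1: prey: 45+22-8=59; pred: 6+5-3=8
Step 2: prey: 59+29-14=74; pred: 8+9-4=13
Step 3: prey: 74+37-28=83; pred: 13+19-6=26
Step 4: prey: 83+41-64=60; pred: 26+43-13=56
Step 5: prey: 60+30-100=0; pred: 56+67-28=95
Step 6: prey: 0+0-0=0; pred: 95+0-47=48
Step 7: prey: 0+0-0=0; pred: 48+0-24=24
Step 8: prey: 0+0-0=0; pred: 24+0-12=12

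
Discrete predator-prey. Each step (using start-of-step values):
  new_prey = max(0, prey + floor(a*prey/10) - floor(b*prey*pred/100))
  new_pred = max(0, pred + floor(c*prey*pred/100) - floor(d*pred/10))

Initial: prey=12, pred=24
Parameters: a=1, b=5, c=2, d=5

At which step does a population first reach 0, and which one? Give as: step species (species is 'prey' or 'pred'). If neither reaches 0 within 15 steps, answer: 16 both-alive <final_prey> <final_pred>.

Answer: 1 prey

Derivation:
Step 1: prey: 12+1-14=0; pred: 24+5-12=17
First extinction: prey at step 1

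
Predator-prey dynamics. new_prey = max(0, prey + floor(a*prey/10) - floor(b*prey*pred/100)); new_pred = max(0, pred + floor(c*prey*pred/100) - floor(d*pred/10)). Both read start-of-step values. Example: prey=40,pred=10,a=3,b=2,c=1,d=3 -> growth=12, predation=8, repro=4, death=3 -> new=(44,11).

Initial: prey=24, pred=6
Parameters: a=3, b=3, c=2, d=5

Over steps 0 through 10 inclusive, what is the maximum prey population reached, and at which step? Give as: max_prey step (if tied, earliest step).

Step 1: prey: 24+7-4=27; pred: 6+2-3=5
Step 2: prey: 27+8-4=31; pred: 5+2-2=5
Step 3: prey: 31+9-4=36; pred: 5+3-2=6
Step 4: prey: 36+10-6=40; pred: 6+4-3=7
Step 5: prey: 40+12-8=44; pred: 7+5-3=9
Step 6: prey: 44+13-11=46; pred: 9+7-4=12
Step 7: prey: 46+13-16=43; pred: 12+11-6=17
Step 8: prey: 43+12-21=34; pred: 17+14-8=23
Step 9: prey: 34+10-23=21; pred: 23+15-11=27
Step 10: prey: 21+6-17=10; pred: 27+11-13=25
Max prey = 46 at step 6

Answer: 46 6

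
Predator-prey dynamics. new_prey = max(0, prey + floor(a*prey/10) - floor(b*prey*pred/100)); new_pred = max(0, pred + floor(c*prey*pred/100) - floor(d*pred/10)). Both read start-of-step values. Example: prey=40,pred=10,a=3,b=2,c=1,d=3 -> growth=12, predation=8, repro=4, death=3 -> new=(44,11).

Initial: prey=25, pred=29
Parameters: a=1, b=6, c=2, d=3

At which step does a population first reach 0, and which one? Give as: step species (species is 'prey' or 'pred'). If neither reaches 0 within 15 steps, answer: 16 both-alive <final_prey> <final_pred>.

Step 1: prey: 25+2-43=0; pred: 29+14-8=35
First extinction: prey at step 1

Answer: 1 prey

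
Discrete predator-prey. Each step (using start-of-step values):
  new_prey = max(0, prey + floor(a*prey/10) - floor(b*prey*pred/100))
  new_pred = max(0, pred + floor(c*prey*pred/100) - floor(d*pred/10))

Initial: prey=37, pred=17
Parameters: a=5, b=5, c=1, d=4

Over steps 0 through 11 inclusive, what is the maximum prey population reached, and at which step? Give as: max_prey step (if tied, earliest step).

Step 1: prey: 37+18-31=24; pred: 17+6-6=17
Step 2: prey: 24+12-20=16; pred: 17+4-6=15
Step 3: prey: 16+8-12=12; pred: 15+2-6=11
Step 4: prey: 12+6-6=12; pred: 11+1-4=8
Step 5: prey: 12+6-4=14; pred: 8+0-3=5
Step 6: prey: 14+7-3=18; pred: 5+0-2=3
Step 7: prey: 18+9-2=25; pred: 3+0-1=2
Step 8: prey: 25+12-2=35; pred: 2+0-0=2
Step 9: prey: 35+17-3=49; pred: 2+0-0=2
Step 10: prey: 49+24-4=69; pred: 2+0-0=2
Step 11: prey: 69+34-6=97; pred: 2+1-0=3
Max prey = 97 at step 11

Answer: 97 11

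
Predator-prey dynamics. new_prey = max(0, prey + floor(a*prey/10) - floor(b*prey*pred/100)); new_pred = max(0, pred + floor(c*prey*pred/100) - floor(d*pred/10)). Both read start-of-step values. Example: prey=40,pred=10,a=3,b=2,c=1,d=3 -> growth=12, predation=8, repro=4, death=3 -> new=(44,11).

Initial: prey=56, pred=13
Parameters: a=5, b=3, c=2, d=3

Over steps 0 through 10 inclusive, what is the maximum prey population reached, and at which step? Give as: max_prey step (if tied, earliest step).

Answer: 63 1

Derivation:
Step 1: prey: 56+28-21=63; pred: 13+14-3=24
Step 2: prey: 63+31-45=49; pred: 24+30-7=47
Step 3: prey: 49+24-69=4; pred: 47+46-14=79
Step 4: prey: 4+2-9=0; pred: 79+6-23=62
Step 5: prey: 0+0-0=0; pred: 62+0-18=44
Step 6: prey: 0+0-0=0; pred: 44+0-13=31
Step 7: prey: 0+0-0=0; pred: 31+0-9=22
Step 8: prey: 0+0-0=0; pred: 22+0-6=16
Step 9: prey: 0+0-0=0; pred: 16+0-4=12
Step 10: prey: 0+0-0=0; pred: 12+0-3=9
Max prey = 63 at step 1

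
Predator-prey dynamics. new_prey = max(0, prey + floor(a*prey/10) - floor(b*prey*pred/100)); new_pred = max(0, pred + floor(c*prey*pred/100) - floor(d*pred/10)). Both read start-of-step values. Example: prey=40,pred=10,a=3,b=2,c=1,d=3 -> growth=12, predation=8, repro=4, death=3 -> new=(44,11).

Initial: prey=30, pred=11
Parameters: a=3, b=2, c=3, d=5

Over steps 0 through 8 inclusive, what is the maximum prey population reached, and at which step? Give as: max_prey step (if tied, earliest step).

Answer: 33 1

Derivation:
Step 1: prey: 30+9-6=33; pred: 11+9-5=15
Step 2: prey: 33+9-9=33; pred: 15+14-7=22
Step 3: prey: 33+9-14=28; pred: 22+21-11=32
Step 4: prey: 28+8-17=19; pred: 32+26-16=42
Step 5: prey: 19+5-15=9; pred: 42+23-21=44
Step 6: prey: 9+2-7=4; pred: 44+11-22=33
Step 7: prey: 4+1-2=3; pred: 33+3-16=20
Step 8: prey: 3+0-1=2; pred: 20+1-10=11
Max prey = 33 at step 1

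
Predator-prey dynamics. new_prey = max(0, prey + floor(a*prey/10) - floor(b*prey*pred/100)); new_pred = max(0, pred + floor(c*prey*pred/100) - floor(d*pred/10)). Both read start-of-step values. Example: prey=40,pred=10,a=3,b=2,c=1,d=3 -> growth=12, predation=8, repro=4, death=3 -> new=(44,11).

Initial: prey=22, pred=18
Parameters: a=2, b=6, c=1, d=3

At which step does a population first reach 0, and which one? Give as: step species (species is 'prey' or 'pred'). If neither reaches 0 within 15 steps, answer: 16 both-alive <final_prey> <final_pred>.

Answer: 16 both-alive 1 3

Derivation:
Step 1: prey: 22+4-23=3; pred: 18+3-5=16
Step 2: prey: 3+0-2=1; pred: 16+0-4=12
Step 3: prey: 1+0-0=1; pred: 12+0-3=9
Step 4: prey: 1+0-0=1; pred: 9+0-2=7
Step 5: prey: 1+0-0=1; pred: 7+0-2=5
Step 6: prey: 1+0-0=1; pred: 5+0-1=4
Step 7: prey: 1+0-0=1; pred: 4+0-1=3
Step 8: prey: 1+0-0=1; pred: 3+0-0=3
Steps 9-15: state stable at prey=1, pred=3 (no change)
No extinction within 15 steps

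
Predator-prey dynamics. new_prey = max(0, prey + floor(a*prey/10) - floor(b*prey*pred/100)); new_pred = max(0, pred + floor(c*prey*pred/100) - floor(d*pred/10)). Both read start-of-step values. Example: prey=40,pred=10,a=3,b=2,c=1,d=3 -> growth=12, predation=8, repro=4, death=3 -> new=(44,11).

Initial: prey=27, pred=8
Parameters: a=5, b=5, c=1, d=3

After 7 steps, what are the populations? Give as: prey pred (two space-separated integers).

Answer: 47 11

Derivation:
Step 1: prey: 27+13-10=30; pred: 8+2-2=8
Step 2: prey: 30+15-12=33; pred: 8+2-2=8
Step 3: prey: 33+16-13=36; pred: 8+2-2=8
Step 4: prey: 36+18-14=40; pred: 8+2-2=8
Step 5: prey: 40+20-16=44; pred: 8+3-2=9
Step 6: prey: 44+22-19=47; pred: 9+3-2=10
Step 7: prey: 47+23-23=47; pred: 10+4-3=11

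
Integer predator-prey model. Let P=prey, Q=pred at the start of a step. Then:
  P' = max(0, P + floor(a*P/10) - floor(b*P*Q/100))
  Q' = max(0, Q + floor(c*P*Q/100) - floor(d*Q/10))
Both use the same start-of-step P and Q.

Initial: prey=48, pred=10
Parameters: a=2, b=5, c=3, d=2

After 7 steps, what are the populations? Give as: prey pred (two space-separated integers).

Answer: 0 16

Derivation:
Step 1: prey: 48+9-24=33; pred: 10+14-2=22
Step 2: prey: 33+6-36=3; pred: 22+21-4=39
Step 3: prey: 3+0-5=0; pred: 39+3-7=35
Step 4: prey: 0+0-0=0; pred: 35+0-7=28
Step 5: prey: 0+0-0=0; pred: 28+0-5=23
Step 6: prey: 0+0-0=0; pred: 23+0-4=19
Step 7: prey: 0+0-0=0; pred: 19+0-3=16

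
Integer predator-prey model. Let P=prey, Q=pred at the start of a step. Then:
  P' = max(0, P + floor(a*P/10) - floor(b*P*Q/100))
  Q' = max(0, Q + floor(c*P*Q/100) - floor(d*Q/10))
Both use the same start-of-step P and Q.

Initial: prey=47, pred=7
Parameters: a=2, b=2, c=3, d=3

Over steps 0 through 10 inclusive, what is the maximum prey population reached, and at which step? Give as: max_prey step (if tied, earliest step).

Answer: 50 1

Derivation:
Step 1: prey: 47+9-6=50; pred: 7+9-2=14
Step 2: prey: 50+10-14=46; pred: 14+21-4=31
Step 3: prey: 46+9-28=27; pred: 31+42-9=64
Step 4: prey: 27+5-34=0; pred: 64+51-19=96
Step 5: prey: 0+0-0=0; pred: 96+0-28=68
Step 6: prey: 0+0-0=0; pred: 68+0-20=48
Step 7: prey: 0+0-0=0; pred: 48+0-14=34
Step 8: prey: 0+0-0=0; pred: 34+0-10=24
Step 9: prey: 0+0-0=0; pred: 24+0-7=17
Step 10: prey: 0+0-0=0; pred: 17+0-5=12
Max prey = 50 at step 1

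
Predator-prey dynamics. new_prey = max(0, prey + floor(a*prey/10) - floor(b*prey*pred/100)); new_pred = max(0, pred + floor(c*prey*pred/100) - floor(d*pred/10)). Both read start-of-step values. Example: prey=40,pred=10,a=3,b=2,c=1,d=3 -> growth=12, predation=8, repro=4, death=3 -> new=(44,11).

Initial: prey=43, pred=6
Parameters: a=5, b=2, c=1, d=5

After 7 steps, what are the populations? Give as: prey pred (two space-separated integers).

Answer: 62 152

Derivation:
Step 1: prey: 43+21-5=59; pred: 6+2-3=5
Step 2: prey: 59+29-5=83; pred: 5+2-2=5
Step 3: prey: 83+41-8=116; pred: 5+4-2=7
Step 4: prey: 116+58-16=158; pred: 7+8-3=12
Step 5: prey: 158+79-37=200; pred: 12+18-6=24
Step 6: prey: 200+100-96=204; pred: 24+48-12=60
Step 7: prey: 204+102-244=62; pred: 60+122-30=152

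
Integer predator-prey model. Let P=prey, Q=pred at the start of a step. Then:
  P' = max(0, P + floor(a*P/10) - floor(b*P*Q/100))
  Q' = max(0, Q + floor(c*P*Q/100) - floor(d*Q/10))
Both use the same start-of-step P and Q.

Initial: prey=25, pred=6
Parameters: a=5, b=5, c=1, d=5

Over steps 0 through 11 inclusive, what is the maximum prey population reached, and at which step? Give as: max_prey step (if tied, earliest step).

Answer: 168 8

Derivation:
Step 1: prey: 25+12-7=30; pred: 6+1-3=4
Step 2: prey: 30+15-6=39; pred: 4+1-2=3
Step 3: prey: 39+19-5=53; pred: 3+1-1=3
Step 4: prey: 53+26-7=72; pred: 3+1-1=3
Step 5: prey: 72+36-10=98; pred: 3+2-1=4
Step 6: prey: 98+49-19=128; pred: 4+3-2=5
Step 7: prey: 128+64-32=160; pred: 5+6-2=9
Step 8: prey: 160+80-72=168; pred: 9+14-4=19
Step 9: prey: 168+84-159=93; pred: 19+31-9=41
Step 10: prey: 93+46-190=0; pred: 41+38-20=59
Step 11: prey: 0+0-0=0; pred: 59+0-29=30
Max prey = 168 at step 8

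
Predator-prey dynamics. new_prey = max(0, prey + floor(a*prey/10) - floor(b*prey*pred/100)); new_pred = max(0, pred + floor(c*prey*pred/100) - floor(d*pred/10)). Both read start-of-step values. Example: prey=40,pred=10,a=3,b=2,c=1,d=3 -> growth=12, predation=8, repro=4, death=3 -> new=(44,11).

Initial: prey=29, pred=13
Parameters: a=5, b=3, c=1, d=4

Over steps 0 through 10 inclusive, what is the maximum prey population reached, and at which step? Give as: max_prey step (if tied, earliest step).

Step 1: prey: 29+14-11=32; pred: 13+3-5=11
Step 2: prey: 32+16-10=38; pred: 11+3-4=10
Step 3: prey: 38+19-11=46; pred: 10+3-4=9
Step 4: prey: 46+23-12=57; pred: 9+4-3=10
Step 5: prey: 57+28-17=68; pred: 10+5-4=11
Step 6: prey: 68+34-22=80; pred: 11+7-4=14
Step 7: prey: 80+40-33=87; pred: 14+11-5=20
Step 8: prey: 87+43-52=78; pred: 20+17-8=29
Step 9: prey: 78+39-67=50; pred: 29+22-11=40
Step 10: prey: 50+25-60=15; pred: 40+20-16=44
Max prey = 87 at step 7

Answer: 87 7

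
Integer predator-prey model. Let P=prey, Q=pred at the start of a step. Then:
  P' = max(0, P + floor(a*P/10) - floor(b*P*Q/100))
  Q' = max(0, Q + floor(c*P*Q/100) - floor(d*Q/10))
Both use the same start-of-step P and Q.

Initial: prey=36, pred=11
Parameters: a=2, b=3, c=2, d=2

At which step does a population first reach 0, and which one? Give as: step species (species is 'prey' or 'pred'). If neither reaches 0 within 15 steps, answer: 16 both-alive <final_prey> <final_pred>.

Answer: 16 both-alive 1 4

Derivation:
Step 1: prey: 36+7-11=32; pred: 11+7-2=16
Step 2: prey: 32+6-15=23; pred: 16+10-3=23
Step 3: prey: 23+4-15=12; pred: 23+10-4=29
Step 4: prey: 12+2-10=4; pred: 29+6-5=30
Step 5: prey: 4+0-3=1; pred: 30+2-6=26
Step 6: prey: 1+0-0=1; pred: 26+0-5=21
Step 7: prey: 1+0-0=1; pred: 21+0-4=17
Step 8: prey: 1+0-0=1; pred: 17+0-3=14
Step 9: prey: 1+0-0=1; pred: 14+0-2=12
Step 10: prey: 1+0-0=1; pred: 12+0-2=10
Step 11: prey: 1+0-0=1; pred: 10+0-2=8
Step 12: prey: 1+0-0=1; pred: 8+0-1=7
Step 13: prey: 1+0-0=1; pred: 7+0-1=6
Step 14: prey: 1+0-0=1; pred: 6+0-1=5
Step 15: prey: 1+0-0=1; pred: 5+0-1=4
No extinction within 15 steps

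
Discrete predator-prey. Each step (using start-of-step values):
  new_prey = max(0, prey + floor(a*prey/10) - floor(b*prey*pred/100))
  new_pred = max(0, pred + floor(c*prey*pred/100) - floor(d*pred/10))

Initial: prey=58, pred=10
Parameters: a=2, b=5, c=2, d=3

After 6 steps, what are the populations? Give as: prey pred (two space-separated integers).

Answer: 0 10

Derivation:
Step 1: prey: 58+11-29=40; pred: 10+11-3=18
Step 2: prey: 40+8-36=12; pred: 18+14-5=27
Step 3: prey: 12+2-16=0; pred: 27+6-8=25
Step 4: prey: 0+0-0=0; pred: 25+0-7=18
Step 5: prey: 0+0-0=0; pred: 18+0-5=13
Step 6: prey: 0+0-0=0; pred: 13+0-3=10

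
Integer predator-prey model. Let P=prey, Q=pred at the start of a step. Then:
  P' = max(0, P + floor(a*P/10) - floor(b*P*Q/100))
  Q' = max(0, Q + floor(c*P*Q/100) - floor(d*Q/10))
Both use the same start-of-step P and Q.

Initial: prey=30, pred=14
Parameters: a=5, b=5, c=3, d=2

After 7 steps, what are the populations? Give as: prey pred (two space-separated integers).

Step 1: prey: 30+15-21=24; pred: 14+12-2=24
Step 2: prey: 24+12-28=8; pred: 24+17-4=37
Step 3: prey: 8+4-14=0; pred: 37+8-7=38
Step 4: prey: 0+0-0=0; pred: 38+0-7=31
Step 5: prey: 0+0-0=0; pred: 31+0-6=25
Step 6: prey: 0+0-0=0; pred: 25+0-5=20
Step 7: prey: 0+0-0=0; pred: 20+0-4=16

Answer: 0 16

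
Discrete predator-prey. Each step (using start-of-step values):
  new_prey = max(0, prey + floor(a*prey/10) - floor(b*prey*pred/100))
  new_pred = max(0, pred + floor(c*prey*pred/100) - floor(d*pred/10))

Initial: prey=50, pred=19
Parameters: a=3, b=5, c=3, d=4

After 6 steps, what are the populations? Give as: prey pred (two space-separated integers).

Step 1: prey: 50+15-47=18; pred: 19+28-7=40
Step 2: prey: 18+5-36=0; pred: 40+21-16=45
Step 3: prey: 0+0-0=0; pred: 45+0-18=27
Step 4: prey: 0+0-0=0; pred: 27+0-10=17
Step 5: prey: 0+0-0=0; pred: 17+0-6=11
Step 6: prey: 0+0-0=0; pred: 11+0-4=7

Answer: 0 7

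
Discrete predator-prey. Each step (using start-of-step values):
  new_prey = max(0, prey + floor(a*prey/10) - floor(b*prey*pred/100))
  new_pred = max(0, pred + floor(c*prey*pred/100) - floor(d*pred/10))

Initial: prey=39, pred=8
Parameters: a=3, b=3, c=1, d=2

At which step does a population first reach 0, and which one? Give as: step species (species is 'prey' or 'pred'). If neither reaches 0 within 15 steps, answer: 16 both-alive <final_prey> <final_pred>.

Step 1: prey: 39+11-9=41; pred: 8+3-1=10
Step 2: prey: 41+12-12=41; pred: 10+4-2=12
Step 3: prey: 41+12-14=39; pred: 12+4-2=14
Step 4: prey: 39+11-16=34; pred: 14+5-2=17
Step 5: prey: 34+10-17=27; pred: 17+5-3=19
Step 6: prey: 27+8-15=20; pred: 19+5-3=21
Step 7: prey: 20+6-12=14; pred: 21+4-4=21
Step 8: prey: 14+4-8=10; pred: 21+2-4=19
Step 9: prey: 10+3-5=8; pred: 19+1-3=17
Step 10: prey: 8+2-4=6; pred: 17+1-3=15
Step 11: prey: 6+1-2=5; pred: 15+0-3=12
Step 12: prey: 5+1-1=5; pred: 12+0-2=10
Step 13: prey: 5+1-1=5; pred: 10+0-2=8
Step 14: prey: 5+1-1=5; pred: 8+0-1=7
Step 15: prey: 5+1-1=5; pred: 7+0-1=6
No extinction within 15 steps

Answer: 16 both-alive 5 6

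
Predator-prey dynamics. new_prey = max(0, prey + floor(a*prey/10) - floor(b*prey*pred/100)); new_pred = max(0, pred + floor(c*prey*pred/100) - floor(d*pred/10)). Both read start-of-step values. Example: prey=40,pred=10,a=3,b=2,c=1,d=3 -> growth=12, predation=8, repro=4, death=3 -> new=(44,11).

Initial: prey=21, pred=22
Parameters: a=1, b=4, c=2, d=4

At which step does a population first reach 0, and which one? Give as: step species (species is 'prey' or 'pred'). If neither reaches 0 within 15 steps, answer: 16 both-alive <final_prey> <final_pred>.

Answer: 16 both-alive 1 2

Derivation:
Step 1: prey: 21+2-18=5; pred: 22+9-8=23
Step 2: prey: 5+0-4=1; pred: 23+2-9=16
Step 3: prey: 1+0-0=1; pred: 16+0-6=10
Step 4: prey: 1+0-0=1; pred: 10+0-4=6
Step 5: prey: 1+0-0=1; pred: 6+0-2=4
Step 6: prey: 1+0-0=1; pred: 4+0-1=3
Step 7: prey: 1+0-0=1; pred: 3+0-1=2
Step 8: prey: 1+0-0=1; pred: 2+0-0=2
Steps 9-15: state stable at prey=1, pred=2 (no change)
No extinction within 15 steps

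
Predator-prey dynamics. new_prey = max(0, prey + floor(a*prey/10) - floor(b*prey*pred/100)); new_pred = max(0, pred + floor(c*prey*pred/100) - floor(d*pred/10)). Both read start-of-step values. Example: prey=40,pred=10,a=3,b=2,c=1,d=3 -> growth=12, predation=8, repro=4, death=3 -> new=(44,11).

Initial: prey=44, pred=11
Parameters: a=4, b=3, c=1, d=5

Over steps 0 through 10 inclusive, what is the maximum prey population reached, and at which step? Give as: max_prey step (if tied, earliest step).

Answer: 78 6

Derivation:
Step 1: prey: 44+17-14=47; pred: 11+4-5=10
Step 2: prey: 47+18-14=51; pred: 10+4-5=9
Step 3: prey: 51+20-13=58; pred: 9+4-4=9
Step 4: prey: 58+23-15=66; pred: 9+5-4=10
Step 5: prey: 66+26-19=73; pred: 10+6-5=11
Step 6: prey: 73+29-24=78; pred: 11+8-5=14
Step 7: prey: 78+31-32=77; pred: 14+10-7=17
Step 8: prey: 77+30-39=68; pred: 17+13-8=22
Step 9: prey: 68+27-44=51; pred: 22+14-11=25
Step 10: prey: 51+20-38=33; pred: 25+12-12=25
Max prey = 78 at step 6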